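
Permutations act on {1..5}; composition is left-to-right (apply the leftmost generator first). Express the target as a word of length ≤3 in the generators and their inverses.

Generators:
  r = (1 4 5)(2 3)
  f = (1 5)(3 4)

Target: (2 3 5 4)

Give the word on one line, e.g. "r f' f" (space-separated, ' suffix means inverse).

  after f': (1 5)(3 4)
  after r: (2 3 5 4)

f' r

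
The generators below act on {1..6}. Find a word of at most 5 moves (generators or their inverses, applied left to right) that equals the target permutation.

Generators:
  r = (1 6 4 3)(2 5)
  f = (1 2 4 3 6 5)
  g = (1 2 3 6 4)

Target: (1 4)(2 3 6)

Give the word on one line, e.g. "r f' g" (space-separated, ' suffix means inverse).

f g r'

  after f: (1 2 4 3 6 5)
  after g: (1 3 4 6 5 2)
  after r': (1 4)(2 3 6)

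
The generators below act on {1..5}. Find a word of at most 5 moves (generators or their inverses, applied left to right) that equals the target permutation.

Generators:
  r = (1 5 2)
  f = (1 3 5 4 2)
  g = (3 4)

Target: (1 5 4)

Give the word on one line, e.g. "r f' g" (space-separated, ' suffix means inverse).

f' r' f f r'

  after f': (1 2 4 5 3)
  after r': (1 5 3 2 4)
  after f: (1 4 3)
  after f: (1 2)(4 5)
  after r': (1 5 4)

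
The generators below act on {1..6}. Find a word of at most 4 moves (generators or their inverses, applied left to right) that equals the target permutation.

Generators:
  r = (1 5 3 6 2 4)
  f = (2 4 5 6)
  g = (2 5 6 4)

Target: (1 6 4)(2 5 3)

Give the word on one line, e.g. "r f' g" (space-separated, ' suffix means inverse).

  after r: (1 5 3 6 2 4)
  after f: (1 6 4)(2 5 3)

r f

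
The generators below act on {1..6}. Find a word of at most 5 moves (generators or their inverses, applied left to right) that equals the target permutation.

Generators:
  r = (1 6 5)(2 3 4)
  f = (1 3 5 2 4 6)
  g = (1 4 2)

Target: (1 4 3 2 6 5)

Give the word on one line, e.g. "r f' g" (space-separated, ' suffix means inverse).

  after f': (1 6 4 2 5 3)
  after g': (1 6)(2 5 3)
  after r': (2 6 5)(3 4)
  after g: (1 4 3 2 6 5)

f' g' r' g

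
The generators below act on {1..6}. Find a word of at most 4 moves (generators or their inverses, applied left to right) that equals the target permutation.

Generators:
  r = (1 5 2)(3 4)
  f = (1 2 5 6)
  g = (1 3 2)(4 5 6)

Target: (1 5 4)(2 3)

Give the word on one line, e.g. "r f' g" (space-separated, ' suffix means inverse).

  after g': (1 2 3)(4 6 5)
  after f: (1 5 4)(2 3)

g' f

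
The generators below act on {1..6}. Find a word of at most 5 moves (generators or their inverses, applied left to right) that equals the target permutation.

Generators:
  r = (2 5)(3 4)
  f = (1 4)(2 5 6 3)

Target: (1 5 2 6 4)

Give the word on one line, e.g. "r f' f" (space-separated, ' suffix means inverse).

  after f: (1 4)(2 5 6 3)
  after r: (1 3 5 6 4)
  after f': (1 6)(2 3)
  after f': (1 5 2 6 4)

f r f' f'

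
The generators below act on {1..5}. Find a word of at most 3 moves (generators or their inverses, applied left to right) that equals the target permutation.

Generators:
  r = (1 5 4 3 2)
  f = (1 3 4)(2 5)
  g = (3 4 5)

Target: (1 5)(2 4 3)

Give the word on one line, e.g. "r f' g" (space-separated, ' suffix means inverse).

g r' f

  after g: (3 4 5)
  after r': (1 2 3 5 4)
  after f: (1 5)(2 4 3)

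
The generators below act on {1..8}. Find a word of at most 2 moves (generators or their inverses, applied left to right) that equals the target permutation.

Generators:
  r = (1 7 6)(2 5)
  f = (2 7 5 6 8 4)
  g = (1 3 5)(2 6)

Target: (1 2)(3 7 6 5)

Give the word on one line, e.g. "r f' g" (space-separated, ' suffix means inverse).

  after g': (1 5 3)(2 6)
  after r: (1 2)(3 7 6 5)

g' r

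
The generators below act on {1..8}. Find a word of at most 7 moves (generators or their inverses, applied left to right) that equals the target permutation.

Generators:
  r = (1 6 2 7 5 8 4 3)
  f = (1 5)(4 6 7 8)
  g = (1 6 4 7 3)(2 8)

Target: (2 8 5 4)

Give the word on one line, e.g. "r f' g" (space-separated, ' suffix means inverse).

  after r: (1 6 2 7 5 8 4 3)
  after f: (1 7)(2 8 6)(3 5 4)
  after g': (1 4 7 3 5 6 8)
  after f: (1 6 4 8 5 7 3)
  after g': (2 8 5 4)

r f g' f g'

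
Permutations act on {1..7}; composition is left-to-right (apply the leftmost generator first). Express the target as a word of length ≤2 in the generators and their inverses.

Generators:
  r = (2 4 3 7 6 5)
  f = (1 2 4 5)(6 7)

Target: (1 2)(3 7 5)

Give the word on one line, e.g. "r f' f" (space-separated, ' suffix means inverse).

f' r

  after f': (1 5 4 2)(6 7)
  after r: (1 2)(3 7 5)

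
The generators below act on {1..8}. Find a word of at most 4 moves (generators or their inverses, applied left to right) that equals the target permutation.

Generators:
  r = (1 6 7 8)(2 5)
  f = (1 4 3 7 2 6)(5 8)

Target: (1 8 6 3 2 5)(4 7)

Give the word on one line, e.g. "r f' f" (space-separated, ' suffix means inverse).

r' f f

  after r': (1 8 7 6)(2 5)
  after f: (1 5 6 4 3 7)(2 8)
  after f: (1 8 6 3 2 5)(4 7)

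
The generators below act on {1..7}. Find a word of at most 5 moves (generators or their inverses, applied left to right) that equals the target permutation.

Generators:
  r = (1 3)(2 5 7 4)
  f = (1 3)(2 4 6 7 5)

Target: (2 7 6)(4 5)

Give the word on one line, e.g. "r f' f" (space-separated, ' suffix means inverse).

  after f': (1 3)(2 5 7 6 4)
  after f': (2 7 4 5 6)
  after r': (1 3)(2 5 6 4)
  after f': (2 7 6)(4 5)

f' f' r' f'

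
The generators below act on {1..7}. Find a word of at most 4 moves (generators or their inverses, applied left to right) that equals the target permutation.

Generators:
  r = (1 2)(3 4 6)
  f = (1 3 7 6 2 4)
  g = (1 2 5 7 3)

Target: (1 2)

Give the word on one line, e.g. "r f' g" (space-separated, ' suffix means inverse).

r' r' r'

  after r': (1 2)(3 6 4)
  after r': (3 4 6)
  after r': (1 2)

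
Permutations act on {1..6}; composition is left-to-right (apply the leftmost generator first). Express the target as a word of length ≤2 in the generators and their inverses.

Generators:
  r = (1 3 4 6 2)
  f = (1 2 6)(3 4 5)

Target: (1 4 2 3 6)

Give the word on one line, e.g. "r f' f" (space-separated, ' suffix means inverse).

  after r: (1 3 4 6 2)
  after r: (1 4 2 3 6)

r r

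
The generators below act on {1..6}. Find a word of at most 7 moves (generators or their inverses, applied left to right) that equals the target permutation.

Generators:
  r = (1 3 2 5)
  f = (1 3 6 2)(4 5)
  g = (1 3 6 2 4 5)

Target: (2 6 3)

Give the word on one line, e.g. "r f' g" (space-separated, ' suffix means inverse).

  after r': (1 5 2 3)
  after r': (1 2)(3 5)
  after g: (1 4 5 6 2 3)
  after f: (1 5 2 6)
  after r: (2 6 3)

r' r' g f r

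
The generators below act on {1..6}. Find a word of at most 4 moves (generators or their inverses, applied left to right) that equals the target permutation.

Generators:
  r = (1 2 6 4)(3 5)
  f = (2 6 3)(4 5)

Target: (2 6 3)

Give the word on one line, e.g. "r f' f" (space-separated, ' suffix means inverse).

  after f': (2 3 6)(4 5)
  after f': (2 6 3)

f' f'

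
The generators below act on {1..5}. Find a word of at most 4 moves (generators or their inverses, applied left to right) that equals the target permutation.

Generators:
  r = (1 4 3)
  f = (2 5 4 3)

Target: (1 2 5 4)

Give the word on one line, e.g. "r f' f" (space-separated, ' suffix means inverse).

r r f

  after r: (1 4 3)
  after r: (1 3 4)
  after f: (1 2 5 4)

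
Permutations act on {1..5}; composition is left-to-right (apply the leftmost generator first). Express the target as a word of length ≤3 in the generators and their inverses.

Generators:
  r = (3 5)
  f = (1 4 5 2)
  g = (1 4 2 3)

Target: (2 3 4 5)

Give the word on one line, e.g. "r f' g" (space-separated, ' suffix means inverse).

r g f'

  after r: (3 5)
  after g: (1 4 2 3 5)
  after f': (2 3 4 5)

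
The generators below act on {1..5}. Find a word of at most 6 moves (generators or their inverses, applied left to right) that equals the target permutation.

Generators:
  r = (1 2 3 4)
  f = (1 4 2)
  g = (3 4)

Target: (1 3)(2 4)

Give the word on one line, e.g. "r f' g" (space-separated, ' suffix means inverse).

  after r: (1 2 3 4)
  after r: (1 3)(2 4)
  after g': (1 4 2 3)
  after g': (1 3)(2 4)

r r g' g'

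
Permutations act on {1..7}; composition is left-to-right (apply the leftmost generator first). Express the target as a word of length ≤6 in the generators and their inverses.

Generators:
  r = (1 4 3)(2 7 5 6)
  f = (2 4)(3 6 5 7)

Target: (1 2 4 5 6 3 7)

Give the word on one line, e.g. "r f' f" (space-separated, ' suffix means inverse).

  after r': (1 3 4)(2 6 5 7)
  after f': (1 7 4)(2 3)
  after r': (1 2 4 3 6 5 7)
  after f': (1 4 7)
  after f': (1 2 4 5 6 3 7)

r' f' r' f' f'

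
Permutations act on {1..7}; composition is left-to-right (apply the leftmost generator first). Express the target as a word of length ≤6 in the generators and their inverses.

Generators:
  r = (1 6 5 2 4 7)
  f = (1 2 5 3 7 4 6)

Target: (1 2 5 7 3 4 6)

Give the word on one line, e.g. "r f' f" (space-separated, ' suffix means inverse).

  after f': (1 6 4 7 3 5 2)
  after r': (2 7 3 6)
  after r': (1 7 3)(2 4)(5 6)
  after r': (1 4 5)(3 7)
  after r': (1 2 5 7 3 4 6)

f' r' r' r' r'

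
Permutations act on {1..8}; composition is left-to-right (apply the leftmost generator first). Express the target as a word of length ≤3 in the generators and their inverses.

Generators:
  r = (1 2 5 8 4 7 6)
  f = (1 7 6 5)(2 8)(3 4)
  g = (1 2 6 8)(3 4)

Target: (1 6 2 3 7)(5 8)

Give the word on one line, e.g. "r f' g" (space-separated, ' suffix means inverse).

f' r g'

  after f': (1 5 6 7)(2 8)(3 4)
  after r: (1 8 5)(2 4 3 7)
  after g': (1 6 2 3 7)(5 8)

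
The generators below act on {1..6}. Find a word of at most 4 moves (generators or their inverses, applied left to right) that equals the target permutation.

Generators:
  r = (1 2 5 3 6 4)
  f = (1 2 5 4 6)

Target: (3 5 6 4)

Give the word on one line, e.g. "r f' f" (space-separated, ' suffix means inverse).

f r'

  after f: (1 2 5 4 6)
  after r': (3 5 6 4)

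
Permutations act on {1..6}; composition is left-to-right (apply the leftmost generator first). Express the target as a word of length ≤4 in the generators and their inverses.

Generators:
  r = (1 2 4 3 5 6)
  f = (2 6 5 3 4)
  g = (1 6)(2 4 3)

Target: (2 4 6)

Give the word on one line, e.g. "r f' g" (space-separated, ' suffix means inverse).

  after r': (1 6 5 3 4 2)
  after g': (2 6 5 4 3)
  after f': (3 4 5)
  after f': (2 4 6)

r' g' f' f'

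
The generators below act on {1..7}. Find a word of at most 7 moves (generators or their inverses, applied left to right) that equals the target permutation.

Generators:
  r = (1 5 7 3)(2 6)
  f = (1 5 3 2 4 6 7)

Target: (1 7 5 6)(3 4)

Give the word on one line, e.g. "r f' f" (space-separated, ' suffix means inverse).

f f f r f

  after f: (1 5 3 2 4 6 7)
  after f: (1 3 4 7 5 2 6)
  after f: (1 2 7 3 6 5 4)
  after r: (1 6 7)(2 3)(4 5)
  after f: (1 7 5 6)(3 4)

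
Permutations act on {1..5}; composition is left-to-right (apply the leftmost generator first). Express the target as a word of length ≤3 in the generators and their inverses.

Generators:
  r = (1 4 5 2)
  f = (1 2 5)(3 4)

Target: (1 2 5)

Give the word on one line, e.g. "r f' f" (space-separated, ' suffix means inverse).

f' f'

  after f': (1 5 2)(3 4)
  after f': (1 2 5)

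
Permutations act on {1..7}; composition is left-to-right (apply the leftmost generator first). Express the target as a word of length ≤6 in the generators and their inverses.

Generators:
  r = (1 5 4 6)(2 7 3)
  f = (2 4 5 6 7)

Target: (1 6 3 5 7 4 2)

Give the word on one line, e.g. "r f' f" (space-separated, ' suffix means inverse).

  after f: (2 4 5 6 7)
  after r': (1 6 2 5 4)(3 7)
  after r': (1 4 6 3 2)
  after f: (1 5 6 3 4 7 2)
  after f: (1 6 3 5 7 4 2)

f r' r' f f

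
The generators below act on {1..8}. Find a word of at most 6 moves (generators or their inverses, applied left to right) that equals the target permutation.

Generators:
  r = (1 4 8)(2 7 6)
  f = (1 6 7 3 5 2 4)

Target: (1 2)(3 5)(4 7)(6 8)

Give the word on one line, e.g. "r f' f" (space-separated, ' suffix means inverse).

f' r f r' f'

  after f': (1 4 2 5 3 7 6)
  after r: (1 8)(2 5 3 6 4 7)
  after f: (1 8 6)(3 7 4)
  after r': (1 4 3 2 6 8 7)
  after f': (1 2)(3 5)(4 7)(6 8)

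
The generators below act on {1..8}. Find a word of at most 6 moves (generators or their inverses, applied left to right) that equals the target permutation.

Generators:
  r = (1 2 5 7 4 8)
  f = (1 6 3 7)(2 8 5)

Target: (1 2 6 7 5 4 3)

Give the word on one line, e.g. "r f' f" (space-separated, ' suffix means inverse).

r r f' f'

  after r: (1 2 5 7 4 8)
  after r: (1 5 4)(2 7 8)
  after f': (1 8 5 4 7 2 3 6)
  after f': (1 2 6 7 5 4 3)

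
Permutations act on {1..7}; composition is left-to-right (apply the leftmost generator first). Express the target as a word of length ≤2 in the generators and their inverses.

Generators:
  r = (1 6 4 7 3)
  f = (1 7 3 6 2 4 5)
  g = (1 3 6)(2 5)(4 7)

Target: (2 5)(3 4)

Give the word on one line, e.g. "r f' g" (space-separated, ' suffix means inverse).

  after r': (1 3 7 4 6)
  after g': (2 5)(3 4)

r' g'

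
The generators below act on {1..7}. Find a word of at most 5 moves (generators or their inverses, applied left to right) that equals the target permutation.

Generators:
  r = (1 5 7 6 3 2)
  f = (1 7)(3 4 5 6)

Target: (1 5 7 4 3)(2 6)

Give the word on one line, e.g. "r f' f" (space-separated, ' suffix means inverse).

f r' r' f r'

  after f: (1 7)(3 4 5 6)
  after r': (1 5 7 2 3 4)
  after r': (2 6 7 3 4)
  after f: (1 7 4 2 3 5 6)
  after r': (1 5 7 4 3)(2 6)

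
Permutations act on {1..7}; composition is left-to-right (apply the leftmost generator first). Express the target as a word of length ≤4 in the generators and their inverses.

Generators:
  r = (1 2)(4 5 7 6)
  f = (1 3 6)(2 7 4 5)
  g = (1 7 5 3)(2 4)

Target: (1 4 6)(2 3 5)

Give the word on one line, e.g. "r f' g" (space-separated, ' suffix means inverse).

  after r': (1 2)(4 6 7 5)
  after g': (1 4 6)(2 3 5)

r' g'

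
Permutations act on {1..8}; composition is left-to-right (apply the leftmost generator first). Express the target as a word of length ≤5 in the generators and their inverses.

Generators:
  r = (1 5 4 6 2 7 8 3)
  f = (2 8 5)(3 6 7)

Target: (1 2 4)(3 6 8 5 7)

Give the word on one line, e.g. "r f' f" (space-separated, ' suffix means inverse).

r' r' f'

  after r': (1 3 8 7 2 6 4 5)
  after r': (1 8 2 4)(3 7 6 5)
  after f': (1 2 4)(3 6 8 5 7)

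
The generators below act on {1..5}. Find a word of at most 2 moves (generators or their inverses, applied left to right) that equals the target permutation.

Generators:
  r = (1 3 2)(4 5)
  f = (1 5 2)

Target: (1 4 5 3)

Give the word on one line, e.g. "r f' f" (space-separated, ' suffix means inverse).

f r'

  after f: (1 5 2)
  after r': (1 4 5 3)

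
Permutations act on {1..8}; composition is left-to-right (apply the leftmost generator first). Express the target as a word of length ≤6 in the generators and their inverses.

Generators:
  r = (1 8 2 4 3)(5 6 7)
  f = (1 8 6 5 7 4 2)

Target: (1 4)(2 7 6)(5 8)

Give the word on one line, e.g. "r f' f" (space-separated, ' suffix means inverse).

  after r': (1 3 4 2 8)(5 7 6)
  after f: (1 3 2 6 7 5 4)
  after f: (1 3)(2 5)(4 8 6)
  after r': (1 4)(2 7 6)(5 8)

r' f f r'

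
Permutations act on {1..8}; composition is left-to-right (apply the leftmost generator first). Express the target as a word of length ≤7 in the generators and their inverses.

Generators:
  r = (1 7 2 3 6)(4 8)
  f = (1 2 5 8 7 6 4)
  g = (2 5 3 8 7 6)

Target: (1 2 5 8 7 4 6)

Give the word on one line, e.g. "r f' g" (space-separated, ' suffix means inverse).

  after f: (1 2 5 8 7 6 4)
  after g: (1 5 7 2 3 8 6 4)
  after f': (1 2 3 5 8 7)
  after g: (1 5 7)(2 8 6)
  after f': (1 2 5 8 7 4 6)

f g f' g f'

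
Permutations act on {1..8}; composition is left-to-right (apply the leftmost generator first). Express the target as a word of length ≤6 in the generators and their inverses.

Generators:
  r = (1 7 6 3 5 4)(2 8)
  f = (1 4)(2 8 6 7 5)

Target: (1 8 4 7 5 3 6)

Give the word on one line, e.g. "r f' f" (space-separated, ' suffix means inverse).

f r' f r

  after f: (1 4)(2 8 6 7 5)
  after r': (1 5 8 7 3 6)
  after f: (1 2 8 5 6 4)(3 7)
  after r: (1 8 4 7 5 3 6)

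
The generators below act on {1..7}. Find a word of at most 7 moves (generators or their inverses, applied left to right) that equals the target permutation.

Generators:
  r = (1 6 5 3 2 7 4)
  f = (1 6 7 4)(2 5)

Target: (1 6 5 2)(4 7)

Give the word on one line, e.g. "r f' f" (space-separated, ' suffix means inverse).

f' r' f f r

  after f': (1 4 7 6)(2 5)
  after r': (1 7)(2 6 4)(3 5)
  after f: (1 4 5 3 2 7 6)
  after f: (2 4)(3 5)
  after r: (1 6 5 2)(4 7)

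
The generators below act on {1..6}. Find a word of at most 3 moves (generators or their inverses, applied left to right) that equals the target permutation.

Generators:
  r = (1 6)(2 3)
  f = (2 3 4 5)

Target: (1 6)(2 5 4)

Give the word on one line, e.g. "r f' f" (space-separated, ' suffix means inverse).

f' r'

  after f': (2 5 4 3)
  after r': (1 6)(2 5 4)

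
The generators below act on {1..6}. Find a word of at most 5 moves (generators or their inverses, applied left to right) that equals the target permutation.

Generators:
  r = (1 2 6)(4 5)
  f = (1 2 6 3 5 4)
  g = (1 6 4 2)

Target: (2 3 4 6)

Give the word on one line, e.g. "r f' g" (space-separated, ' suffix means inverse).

  after r: (1 2 6)(4 5)
  after f: (1 6 2 3 5)
  after g': (2 3 5)(4 6)
  after g': (1 2 3 5 4)
  after r': (2 3 4 6)

r f g' g' r'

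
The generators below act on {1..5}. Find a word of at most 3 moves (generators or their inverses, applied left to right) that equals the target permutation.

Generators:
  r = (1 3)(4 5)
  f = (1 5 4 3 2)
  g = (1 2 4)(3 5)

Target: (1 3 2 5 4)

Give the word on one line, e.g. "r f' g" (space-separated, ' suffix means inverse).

  after g': (1 4 2)(3 5)
  after r: (1 5)(2 3 4)
  after g': (1 3 2 5 4)

g' r g'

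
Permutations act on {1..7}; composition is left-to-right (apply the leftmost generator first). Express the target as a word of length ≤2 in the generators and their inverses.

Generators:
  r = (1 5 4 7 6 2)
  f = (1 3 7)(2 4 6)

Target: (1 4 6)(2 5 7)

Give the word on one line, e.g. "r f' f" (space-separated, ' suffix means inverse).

  after r: (1 5 4 7 6 2)
  after r: (1 4 6)(2 5 7)

r r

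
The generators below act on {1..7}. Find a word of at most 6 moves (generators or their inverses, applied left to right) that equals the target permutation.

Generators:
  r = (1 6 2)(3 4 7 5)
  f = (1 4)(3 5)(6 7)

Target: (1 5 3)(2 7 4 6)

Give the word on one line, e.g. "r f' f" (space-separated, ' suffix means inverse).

  after r: (1 6 2)(3 4 7 5)
  after f': (1 7 3)(2 4 6)
  after r': (1 4)(2 3)(5 7)
  after r': (1 3 6)(2 5 4)
  after r': (1 5 3)(2 7 4 6)

r f' r' r' r'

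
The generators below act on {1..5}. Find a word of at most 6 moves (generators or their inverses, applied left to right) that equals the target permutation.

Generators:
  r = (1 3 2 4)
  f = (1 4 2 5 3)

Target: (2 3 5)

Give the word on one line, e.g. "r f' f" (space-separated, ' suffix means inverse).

  after f: (1 4 2 5 3)
  after r': (1 2 5)(3 4)
  after r': (1 3 2 5 4)
  after f: (2 3 5)

f r' r' f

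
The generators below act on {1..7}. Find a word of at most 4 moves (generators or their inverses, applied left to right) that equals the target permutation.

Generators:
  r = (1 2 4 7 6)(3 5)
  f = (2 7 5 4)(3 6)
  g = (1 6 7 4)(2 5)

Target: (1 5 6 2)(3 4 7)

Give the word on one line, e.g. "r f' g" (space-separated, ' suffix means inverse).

f r g'

  after f: (2 7 5 4)(3 6)
  after r: (1 2 6 5 7 3)
  after g': (1 5 6 2)(3 4 7)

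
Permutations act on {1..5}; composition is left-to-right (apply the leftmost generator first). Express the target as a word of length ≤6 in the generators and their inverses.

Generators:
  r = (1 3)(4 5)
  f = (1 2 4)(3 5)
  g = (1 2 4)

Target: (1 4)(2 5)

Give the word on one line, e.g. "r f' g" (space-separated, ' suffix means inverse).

  after r': (1 3)(4 5)
  after f': (1 5 2)(3 4)
  after r: (1 4)(2 3 5)
  after f: (2 5 4)
  after g': (1 4)(2 5)

r' f' r f g'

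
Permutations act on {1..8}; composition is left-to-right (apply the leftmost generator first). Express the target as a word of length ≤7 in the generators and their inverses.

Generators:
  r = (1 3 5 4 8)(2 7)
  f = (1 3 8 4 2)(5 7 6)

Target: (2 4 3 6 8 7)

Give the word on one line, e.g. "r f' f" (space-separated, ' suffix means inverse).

r' f' r' f r'

  after r': (1 8 4 5 3)(2 7)
  after f': (1 3 2 5)(4 6 7)
  after r': (2 3 7 5 8 4 6)
  after f: (1 3 6)(2 8)(4 5)
  after r': (2 4 3 6 8 7)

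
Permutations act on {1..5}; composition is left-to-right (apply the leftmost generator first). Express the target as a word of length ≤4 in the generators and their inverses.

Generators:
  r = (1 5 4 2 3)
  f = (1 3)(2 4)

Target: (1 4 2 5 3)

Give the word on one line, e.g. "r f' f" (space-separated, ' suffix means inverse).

f' r' f

  after f': (1 3)(2 4)
  after r': (1 2 5)
  after f: (1 4 2 5 3)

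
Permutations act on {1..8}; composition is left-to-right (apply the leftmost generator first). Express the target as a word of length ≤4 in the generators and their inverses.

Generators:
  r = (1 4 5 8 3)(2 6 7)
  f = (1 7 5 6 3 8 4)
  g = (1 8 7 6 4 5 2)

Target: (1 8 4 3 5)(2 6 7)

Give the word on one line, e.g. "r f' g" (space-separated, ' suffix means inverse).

  after r': (1 3 8 5 4)(2 7 6)
  after r': (1 8 4 3 5)(2 6 7)

r' r'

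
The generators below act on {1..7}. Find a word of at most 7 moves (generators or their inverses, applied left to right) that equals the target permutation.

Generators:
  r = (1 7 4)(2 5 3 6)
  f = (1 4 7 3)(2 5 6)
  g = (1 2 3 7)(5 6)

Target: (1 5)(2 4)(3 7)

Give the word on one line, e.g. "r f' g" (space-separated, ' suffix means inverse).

  after g': (1 7 3 2)(5 6)
  after f: (1 3 5 2 4 7)
  after g': (1 2 4 3 6 5)
  after r': (1 6 2 7)(4 5)
  after f': (1 5)(2 4)(3 7)

g' f g' r' f'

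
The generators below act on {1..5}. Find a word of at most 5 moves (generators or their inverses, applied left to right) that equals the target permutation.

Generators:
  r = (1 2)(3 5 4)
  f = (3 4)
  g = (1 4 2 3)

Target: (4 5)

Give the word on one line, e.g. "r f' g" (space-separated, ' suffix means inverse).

  after f': (3 4)
  after r: (1 2)(4 5)
  after g: (1 3)(2 4 5)
  after g: (3 4 5)
  after f': (4 5)

f' r g g f'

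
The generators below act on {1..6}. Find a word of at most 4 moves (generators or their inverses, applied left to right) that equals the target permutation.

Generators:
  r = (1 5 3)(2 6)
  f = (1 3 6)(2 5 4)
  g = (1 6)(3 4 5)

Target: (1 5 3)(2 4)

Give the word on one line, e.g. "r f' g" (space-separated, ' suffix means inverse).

f g'

  after f: (1 3 6)(2 5 4)
  after g': (1 5 3)(2 4)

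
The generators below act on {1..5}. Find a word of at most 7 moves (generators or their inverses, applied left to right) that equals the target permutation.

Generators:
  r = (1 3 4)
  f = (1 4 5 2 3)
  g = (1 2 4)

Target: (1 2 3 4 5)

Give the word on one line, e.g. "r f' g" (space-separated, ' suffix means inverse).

g' f' f' g' f'

  after g': (1 4 2)
  after f': (2 3)(4 5)
  after f': (1 3 5)
  after g': (1 3 5 4 2)
  after f': (1 2 3 4 5)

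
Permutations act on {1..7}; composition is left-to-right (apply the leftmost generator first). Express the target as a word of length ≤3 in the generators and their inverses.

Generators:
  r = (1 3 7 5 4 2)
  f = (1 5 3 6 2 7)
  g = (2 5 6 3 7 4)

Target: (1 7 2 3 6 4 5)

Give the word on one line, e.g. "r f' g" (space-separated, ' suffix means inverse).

f r'

  after f: (1 5 3 6 2 7)
  after r': (1 7 2 3 6 4 5)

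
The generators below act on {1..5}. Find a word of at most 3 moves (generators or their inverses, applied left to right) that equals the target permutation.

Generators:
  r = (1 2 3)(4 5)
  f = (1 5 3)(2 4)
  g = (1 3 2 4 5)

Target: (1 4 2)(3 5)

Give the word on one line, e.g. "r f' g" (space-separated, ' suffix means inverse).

r' r' f

  after r': (1 3 2)(4 5)
  after r': (1 2 3)
  after f: (1 4 2)(3 5)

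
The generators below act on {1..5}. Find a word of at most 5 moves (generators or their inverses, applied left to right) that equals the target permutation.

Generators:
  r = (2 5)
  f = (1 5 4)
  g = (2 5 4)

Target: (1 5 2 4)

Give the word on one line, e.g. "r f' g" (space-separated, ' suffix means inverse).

r' f' f' r r

  after r': (2 5)
  after f': (1 4 5 2)
  after f': (1 5 2 4)
  after r: (1 2 4)
  after r: (1 5 2 4)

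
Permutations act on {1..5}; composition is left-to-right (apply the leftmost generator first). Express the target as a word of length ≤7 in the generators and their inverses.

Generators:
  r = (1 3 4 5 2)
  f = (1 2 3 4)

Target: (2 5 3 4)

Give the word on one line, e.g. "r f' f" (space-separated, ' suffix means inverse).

f' f' r' f r

  after f': (1 4 3 2)
  after f': (1 3)(2 4)
  after r': (2 3)(4 5)
  after f: (1 2 4 5)
  after r: (2 5 3 4)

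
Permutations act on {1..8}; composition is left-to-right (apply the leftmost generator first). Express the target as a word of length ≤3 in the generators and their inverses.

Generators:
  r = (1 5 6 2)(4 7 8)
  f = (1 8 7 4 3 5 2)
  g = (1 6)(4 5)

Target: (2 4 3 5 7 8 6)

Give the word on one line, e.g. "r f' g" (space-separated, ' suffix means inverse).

g f' g

  after g: (1 6)(4 5)
  after f': (1 6 2 5 7 8)(3 4)
  after g: (2 4 3 5 7 8 6)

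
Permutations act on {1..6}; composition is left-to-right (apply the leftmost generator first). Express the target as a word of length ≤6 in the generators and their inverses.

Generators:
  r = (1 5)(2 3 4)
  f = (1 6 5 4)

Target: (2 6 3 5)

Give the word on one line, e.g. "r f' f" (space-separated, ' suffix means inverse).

  after r': (1 5)(2 4 3)
  after f': (1 6)(2 5 4 3)
  after r': (1 6 5 3 4 2)
  after f: (1 5 3)(2 6 4)
  after r': (2 6 3 5)

r' f' r' f r'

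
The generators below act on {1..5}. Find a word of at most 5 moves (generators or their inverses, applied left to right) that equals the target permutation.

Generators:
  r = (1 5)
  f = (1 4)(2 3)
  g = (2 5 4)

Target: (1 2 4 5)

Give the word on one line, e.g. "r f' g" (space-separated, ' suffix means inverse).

  after r: (1 5)
  after g': (1 2 4 5)
  after f': (1 3 2)(4 5)
  after f': (1 2 4 5)

r g' f' f'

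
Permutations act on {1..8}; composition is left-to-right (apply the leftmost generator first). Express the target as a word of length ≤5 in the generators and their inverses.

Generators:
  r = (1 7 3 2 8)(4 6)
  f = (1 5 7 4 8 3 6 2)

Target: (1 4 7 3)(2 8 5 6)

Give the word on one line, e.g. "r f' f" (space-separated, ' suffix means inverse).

r' f f r

  after r': (1 8 2 3 7)(4 6)
  after f: (1 3 4 2 6 8)(5 7)
  after f: (1 6 3 8 5 4)
  after r: (1 4 7 3)(2 8 5 6)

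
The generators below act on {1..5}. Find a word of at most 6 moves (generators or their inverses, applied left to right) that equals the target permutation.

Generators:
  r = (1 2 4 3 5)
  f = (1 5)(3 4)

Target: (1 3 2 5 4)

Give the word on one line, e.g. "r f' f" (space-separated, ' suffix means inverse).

  after r': (1 5 3 4 2)
  after f': (2 5 4)
  after f': (1 5 3 4 2)
  after r': (1 3 2 5 4)

r' f' f' r'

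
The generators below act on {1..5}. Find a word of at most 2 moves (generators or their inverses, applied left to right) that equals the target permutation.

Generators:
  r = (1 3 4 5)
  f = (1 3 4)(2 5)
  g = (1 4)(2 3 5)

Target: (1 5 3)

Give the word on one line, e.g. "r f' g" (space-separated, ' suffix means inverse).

  after f: (1 3 4)(2 5)
  after g: (1 5 3)

f g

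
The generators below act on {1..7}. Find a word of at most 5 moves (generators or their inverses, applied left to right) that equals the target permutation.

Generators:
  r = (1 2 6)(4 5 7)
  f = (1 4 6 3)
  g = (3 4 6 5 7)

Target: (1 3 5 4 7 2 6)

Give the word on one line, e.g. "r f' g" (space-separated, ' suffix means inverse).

  after f: (1 4 6 3)
  after g: (1 6 4 5 7 3)
  after f: (1 3 4 5 7)
  after r: (1 3 5 4 7 2 6)

f g f r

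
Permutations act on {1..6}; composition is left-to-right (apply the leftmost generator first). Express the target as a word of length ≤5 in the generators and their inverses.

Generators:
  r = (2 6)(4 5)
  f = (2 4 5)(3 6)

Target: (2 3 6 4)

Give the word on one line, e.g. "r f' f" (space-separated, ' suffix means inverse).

r' f r r

  after r': (2 6)(4 5)
  after f: (2 3 6 4)
  after r: (2 3)(4 6 5)
  after r: (2 3 6 4)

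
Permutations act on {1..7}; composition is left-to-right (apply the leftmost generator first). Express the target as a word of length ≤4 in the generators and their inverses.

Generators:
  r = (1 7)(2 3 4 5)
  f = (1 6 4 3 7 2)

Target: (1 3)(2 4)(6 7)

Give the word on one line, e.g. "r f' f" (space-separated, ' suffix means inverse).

  after f': (1 2 7 3 4 6)
  after f': (1 7 4)(2 3 6)
  after f': (1 3)(2 4)(6 7)

f' f' f'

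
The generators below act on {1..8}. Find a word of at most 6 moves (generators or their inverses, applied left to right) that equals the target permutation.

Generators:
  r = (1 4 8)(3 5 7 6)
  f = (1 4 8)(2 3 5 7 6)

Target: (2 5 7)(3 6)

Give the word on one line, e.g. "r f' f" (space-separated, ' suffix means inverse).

f' f' r f' f'

  after f': (1 8 4)(2 6 7 5 3)
  after f': (1 4 8)(2 7 3 6 5)
  after r: (1 8 4)(2 6 7 5)
  after f': (1 4 8)(2 7 3)(5 6)
  after f': (2 5 7)(3 6)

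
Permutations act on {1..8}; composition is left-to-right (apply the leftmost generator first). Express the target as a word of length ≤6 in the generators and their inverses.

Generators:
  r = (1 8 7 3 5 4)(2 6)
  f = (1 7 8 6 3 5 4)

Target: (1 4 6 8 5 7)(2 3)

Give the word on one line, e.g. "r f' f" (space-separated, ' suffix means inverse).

f' r' f' r r

  after f': (1 4 5 3 6 8 7)
  after r': (1 5 7 4 3 2 6)
  after f': (1 3 2 8 7 5)(4 6)
  after r: (1 5 8 3 6)(2 7 4)
  after r: (1 4 6 8 5 7)(2 3)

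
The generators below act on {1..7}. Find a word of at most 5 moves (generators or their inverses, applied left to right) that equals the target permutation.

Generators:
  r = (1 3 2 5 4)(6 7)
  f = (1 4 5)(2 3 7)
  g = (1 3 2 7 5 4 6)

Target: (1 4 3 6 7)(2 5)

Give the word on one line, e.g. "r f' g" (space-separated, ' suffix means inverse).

  after r': (1 4 5 2 3)(6 7)
  after g': (1 5 3 6 2)(4 7)
  after f': (1 4 3 6 7)(2 5)

r' g' f'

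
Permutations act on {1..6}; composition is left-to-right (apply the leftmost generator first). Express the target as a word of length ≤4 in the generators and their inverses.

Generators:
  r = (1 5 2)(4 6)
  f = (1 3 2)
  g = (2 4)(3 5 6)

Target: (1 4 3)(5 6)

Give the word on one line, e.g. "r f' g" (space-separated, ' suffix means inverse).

r g r'

  after r: (1 5 2)(4 6)
  after g: (1 6 2)(3 5 4)
  after r': (1 4 3)(5 6)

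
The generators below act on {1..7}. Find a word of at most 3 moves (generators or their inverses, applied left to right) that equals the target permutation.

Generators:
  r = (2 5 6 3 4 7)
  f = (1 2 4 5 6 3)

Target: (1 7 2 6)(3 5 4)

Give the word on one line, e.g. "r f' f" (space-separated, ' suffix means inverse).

  after f: (1 2 4 5 6 3)
  after f: (1 4 6)(2 5 3)
  after r: (1 7 2 6)(3 5 4)

f f r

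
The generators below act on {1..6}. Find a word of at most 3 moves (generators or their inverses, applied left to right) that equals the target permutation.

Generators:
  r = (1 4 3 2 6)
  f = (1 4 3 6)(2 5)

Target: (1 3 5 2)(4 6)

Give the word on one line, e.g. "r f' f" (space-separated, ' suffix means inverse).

r f

  after r: (1 4 3 2 6)
  after f: (1 3 5 2)(4 6)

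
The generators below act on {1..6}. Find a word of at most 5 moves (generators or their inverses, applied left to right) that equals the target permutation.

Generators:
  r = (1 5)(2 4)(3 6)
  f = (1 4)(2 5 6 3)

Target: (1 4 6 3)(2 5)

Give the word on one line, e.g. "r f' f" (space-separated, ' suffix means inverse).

r f' r'

  after r: (1 5)(2 4)(3 6)
  after f': (1 2)(3 5 4)
  after r': (1 4 6 3)(2 5)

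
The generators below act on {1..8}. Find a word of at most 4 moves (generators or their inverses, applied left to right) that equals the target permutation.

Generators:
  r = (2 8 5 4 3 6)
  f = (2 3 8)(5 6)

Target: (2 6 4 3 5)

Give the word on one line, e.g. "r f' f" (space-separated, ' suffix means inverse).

f r

  after f: (2 3 8)(5 6)
  after r: (2 6 4 3 5)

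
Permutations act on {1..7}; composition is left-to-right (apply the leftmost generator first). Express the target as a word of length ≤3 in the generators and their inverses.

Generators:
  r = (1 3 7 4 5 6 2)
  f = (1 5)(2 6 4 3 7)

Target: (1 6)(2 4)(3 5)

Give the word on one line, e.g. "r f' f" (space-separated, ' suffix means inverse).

f' r

  after f': (1 5)(2 7 3 4 6)
  after r: (1 6)(2 4)(3 5)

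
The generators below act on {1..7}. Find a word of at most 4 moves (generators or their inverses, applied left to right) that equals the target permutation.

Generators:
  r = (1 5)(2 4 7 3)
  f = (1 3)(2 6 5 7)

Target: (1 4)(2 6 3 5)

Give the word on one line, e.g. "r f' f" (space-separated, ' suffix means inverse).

r f r' f

  after r: (1 5)(2 4 7 3)
  after f: (1 7)(2 4)(3 6 5)
  after r': (1 4 3 6)(5 7)
  after f: (1 4)(2 6 3 5)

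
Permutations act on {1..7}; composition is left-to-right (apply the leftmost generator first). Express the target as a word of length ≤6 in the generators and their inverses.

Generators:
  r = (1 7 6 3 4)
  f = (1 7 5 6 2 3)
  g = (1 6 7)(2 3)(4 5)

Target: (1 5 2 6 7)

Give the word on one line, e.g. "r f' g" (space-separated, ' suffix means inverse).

  after r: (1 7 6 3 4)
  after f': (2 6)(3 4)(5 7)
  after r': (1 4 6 2 7 5)
  after f': (1 4 5 3 2)
  after g: (1 5 2 6 7)

r f' r' f' g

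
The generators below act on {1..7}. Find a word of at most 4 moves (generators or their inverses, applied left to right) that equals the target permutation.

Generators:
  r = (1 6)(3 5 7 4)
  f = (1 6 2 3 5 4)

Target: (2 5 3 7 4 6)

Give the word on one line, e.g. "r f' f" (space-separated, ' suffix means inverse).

  after f: (1 6 2 3 5 4)
  after r: (2 5 3 7 4 6)

f r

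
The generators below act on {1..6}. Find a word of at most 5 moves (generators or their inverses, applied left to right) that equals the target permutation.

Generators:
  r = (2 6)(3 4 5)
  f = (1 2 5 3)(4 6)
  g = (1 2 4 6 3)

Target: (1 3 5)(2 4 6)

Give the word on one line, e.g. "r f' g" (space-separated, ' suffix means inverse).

  after g: (1 2 4 6 3)
  after f': (2 6 5)
  after f': (1 3 5)(2 4 6)

g f' f'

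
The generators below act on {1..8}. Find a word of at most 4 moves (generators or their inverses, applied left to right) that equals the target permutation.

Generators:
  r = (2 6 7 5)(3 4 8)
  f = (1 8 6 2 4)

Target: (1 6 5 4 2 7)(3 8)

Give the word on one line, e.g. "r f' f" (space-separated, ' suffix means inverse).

r' r' f f

  after r': (2 5 7 6)(3 8 4)
  after r': (2 7)(3 4 8)(5 6)
  after f: (1 8 3)(2 7 4 6 5)
  after f: (1 6 5 4 2 7)(3 8)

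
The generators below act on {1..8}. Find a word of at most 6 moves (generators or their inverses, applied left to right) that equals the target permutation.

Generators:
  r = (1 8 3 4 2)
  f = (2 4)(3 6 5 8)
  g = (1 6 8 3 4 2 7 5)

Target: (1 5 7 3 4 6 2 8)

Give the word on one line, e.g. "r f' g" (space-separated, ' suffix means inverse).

r r g' f' r'

  after r: (1 8 3 4 2)
  after r: (1 3 2 8 4)
  after g': (1 8 3 4 5 7 2 6)
  after f': (1 5 7 4 6)(2 3)
  after r': (1 5 7 3 4 6 2 8)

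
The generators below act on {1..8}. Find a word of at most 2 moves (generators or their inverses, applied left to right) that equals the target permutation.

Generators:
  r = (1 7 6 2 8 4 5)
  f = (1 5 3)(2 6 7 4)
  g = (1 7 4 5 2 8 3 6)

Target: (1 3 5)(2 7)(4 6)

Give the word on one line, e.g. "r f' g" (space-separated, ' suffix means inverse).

f f

  after f: (1 5 3)(2 6 7 4)
  after f: (1 3 5)(2 7)(4 6)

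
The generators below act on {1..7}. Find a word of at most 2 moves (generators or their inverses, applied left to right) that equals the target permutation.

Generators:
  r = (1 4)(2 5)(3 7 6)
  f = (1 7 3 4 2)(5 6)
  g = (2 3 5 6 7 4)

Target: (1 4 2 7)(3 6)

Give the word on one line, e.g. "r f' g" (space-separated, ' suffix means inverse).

  after f': (1 2 4 3 7)(5 6)
  after g': (1 4 2 7)(3 6)

f' g'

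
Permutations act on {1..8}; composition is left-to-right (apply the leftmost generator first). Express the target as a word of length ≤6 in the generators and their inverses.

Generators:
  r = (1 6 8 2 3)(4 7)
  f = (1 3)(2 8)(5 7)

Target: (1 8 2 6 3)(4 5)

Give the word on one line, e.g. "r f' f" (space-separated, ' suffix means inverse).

  after f': (1 3)(2 8)(5 7)
  after r': (1 2 6)(4 7 5)
  after f: (1 8 2 6 3)(4 5)
  after f: (1 2 6)(4 7 5)
  after f: (1 8 2 6 3)(4 5)

f' r' f f f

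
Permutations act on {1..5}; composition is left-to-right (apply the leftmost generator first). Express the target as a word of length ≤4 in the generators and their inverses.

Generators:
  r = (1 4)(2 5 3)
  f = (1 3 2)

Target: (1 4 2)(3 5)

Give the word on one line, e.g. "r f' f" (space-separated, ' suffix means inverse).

  after r': (1 4)(2 3 5)
  after f: (1 4 3 5)
  after f: (1 4 2)(3 5)

r' f f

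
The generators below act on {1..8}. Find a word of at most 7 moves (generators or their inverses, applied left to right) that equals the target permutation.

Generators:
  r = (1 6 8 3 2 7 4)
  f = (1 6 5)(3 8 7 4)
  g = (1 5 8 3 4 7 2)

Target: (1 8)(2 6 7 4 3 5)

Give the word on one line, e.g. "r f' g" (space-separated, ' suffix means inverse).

  after g: (1 5 8 3 4 7 2)
  after f: (2 6 5 7)
  after f: (1 6)(2 5 4 3 8 7)
  after g': (1 6 2)(3 5)(4 8)
  after r: (1 8)(2 6 7 4 3 5)

g f f g' r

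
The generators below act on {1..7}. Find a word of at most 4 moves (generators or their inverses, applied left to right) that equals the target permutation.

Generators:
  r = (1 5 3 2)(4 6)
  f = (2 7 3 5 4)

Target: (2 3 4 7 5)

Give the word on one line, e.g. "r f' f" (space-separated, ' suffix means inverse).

f f

  after f: (2 7 3 5 4)
  after f: (2 3 4 7 5)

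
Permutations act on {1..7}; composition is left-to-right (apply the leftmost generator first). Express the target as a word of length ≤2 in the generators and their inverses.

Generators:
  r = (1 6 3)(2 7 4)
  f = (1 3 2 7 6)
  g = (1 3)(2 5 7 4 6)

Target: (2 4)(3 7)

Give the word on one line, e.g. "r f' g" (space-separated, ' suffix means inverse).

  after f: (1 3 2 7 6)
  after r: (2 4)(3 7)

f r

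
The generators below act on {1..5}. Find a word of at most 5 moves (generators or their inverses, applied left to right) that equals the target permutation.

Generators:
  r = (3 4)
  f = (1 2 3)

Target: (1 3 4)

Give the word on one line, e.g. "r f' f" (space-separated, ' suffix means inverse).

  after f': (1 3 2)
  after r: (1 4 3 2)
  after f: (1 4)
  after r': (1 3 4)

f' r f r'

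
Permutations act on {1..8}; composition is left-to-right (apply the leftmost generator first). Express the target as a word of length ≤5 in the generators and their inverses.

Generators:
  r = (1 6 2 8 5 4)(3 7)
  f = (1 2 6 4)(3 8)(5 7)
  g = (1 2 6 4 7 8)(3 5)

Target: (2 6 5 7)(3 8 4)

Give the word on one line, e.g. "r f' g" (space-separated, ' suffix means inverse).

  after r': (1 4 5 8 2 6)(3 7)
  after f': (1 6 4 7 8)(3 5)
  after r': (2 6 5 7)(3 8 4)

r' f' r'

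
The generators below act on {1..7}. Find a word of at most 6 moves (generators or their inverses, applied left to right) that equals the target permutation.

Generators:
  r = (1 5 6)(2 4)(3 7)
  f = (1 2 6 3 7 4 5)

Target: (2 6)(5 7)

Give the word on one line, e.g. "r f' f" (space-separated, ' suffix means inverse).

f r' f r'

  after f: (1 2 6 3 7 4 5)
  after r': (1 4)(2 5 6 7)
  after f: (1 5 3 7 6 4 2)
  after r': (2 6)(5 7)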